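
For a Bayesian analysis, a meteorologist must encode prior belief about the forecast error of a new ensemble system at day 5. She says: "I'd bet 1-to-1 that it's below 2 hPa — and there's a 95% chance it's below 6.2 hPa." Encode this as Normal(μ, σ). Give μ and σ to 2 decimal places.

μ = 2.00, σ = 2.55

The p-quantile of Normal(μ,σ) is μ + z_p·σ, with z_{0.5} = 0 and z_{0.95} = 1.645.
Eliminate σ: μ = (z₂·x₁ − z₁·x₂)/(z₂ − z₁) = (1.645·2 − (0)·6.2)/1.645 = 2.00.
Then σ = (x₂ − x₁)/(z₂ − z₁) = (6.2 − 2)/1.645 = 2.55.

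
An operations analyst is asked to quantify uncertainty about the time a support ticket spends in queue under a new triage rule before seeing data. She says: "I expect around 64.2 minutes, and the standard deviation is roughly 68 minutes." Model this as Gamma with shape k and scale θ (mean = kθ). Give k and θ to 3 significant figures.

k ≈ 0.891, θ ≈ 72

For Gamma(k, scale θ): mean = kθ, variance = kθ², so CV = 1/√k.
CV = SD/mean = 68/64.2 = 1.059, hence k = 1/CV² = 0.891.
Then θ = mean/k = 64.2/0.891 = 72.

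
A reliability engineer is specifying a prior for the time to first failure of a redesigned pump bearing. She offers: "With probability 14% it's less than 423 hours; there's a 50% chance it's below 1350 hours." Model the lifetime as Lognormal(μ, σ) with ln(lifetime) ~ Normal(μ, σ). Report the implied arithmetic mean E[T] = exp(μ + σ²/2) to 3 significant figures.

E[T] ≈ 2400 hours

If T ~ Lognormal(μ,σ) then ln T ~ Normal(μ,σ), so the p-quantile of ln T is μ + z_p·σ.
ln(423) = 6.047 and ln(1350) = 7.208; z_{0.14} = -1.08, z_{0.5} = 0.
σ = (7.208 − 6.047)/(0 − (-1.08)) = 1.074.
μ = 6.047 − (-1.08)·1.074 = 7.208.
E[T] = exp(μ + σ²/2) = exp(7.208 + 0.5770) = 2400 hours.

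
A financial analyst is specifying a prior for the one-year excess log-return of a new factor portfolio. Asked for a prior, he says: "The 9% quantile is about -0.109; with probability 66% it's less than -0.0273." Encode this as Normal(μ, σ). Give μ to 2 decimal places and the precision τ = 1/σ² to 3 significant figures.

μ = -0.05, τ = 460

The p-quantile of Normal(μ,σ) is μ + z_p·σ, with z_{0.09} = -1.341 and z_{0.66} = 0.4125.
Eliminate σ: μ = (z₂·x₁ − z₁·x₂)/(z₂ − z₁) = (0.4125·-0.109 − (-1.341)·-0.0273)/1.753 = -0.05.
Then σ = (x₂ − x₁)/(z₂ − z₁) = (-0.0273 − -0.109)/1.753 = 0.05.
Precision τ = 1/σ² = 1/0.0466² = 460.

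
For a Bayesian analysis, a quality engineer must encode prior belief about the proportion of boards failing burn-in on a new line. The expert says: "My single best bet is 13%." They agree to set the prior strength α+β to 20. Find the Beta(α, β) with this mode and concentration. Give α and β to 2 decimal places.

α = 3.34, β = 16.66

For α,β > 1 the Beta mode is (α−1)/(α+β−2). With α+β = 20, the mode is (α−1)/18.
Set (α−1)/18 = 0.13 → α = 1 + 0.13·18 = 3.34.
β = 20 − α = 16.66.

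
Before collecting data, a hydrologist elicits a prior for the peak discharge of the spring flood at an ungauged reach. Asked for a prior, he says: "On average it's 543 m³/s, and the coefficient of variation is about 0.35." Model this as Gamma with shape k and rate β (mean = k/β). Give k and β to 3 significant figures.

For Gamma(k, rate β): mean = k/β, variance = k/β², so CV = 1/√k.
CV = 0.35, hence k = 1/CV² = 8.16.
Then β = k/mean = 8.16/543 = 0.015.

k ≈ 8.16, β ≈ 0.015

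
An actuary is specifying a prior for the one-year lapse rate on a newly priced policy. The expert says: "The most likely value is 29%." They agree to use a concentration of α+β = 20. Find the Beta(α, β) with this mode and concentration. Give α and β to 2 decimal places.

α = 6.22, β = 13.78

For α,β > 1 the Beta mode is (α−1)/(α+β−2). With α+β = 20, the mode is (α−1)/18.
Set (α−1)/18 = 0.29 → α = 1 + 0.29·18 = 6.22.
β = 20 − α = 13.78.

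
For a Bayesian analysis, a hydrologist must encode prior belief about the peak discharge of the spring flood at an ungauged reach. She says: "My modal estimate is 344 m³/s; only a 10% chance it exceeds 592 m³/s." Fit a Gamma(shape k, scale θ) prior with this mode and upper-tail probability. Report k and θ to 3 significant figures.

Gamma(k,θ) with k>1 has mode (k−1)θ, so θ = 344/(k−1).
Need P(X < 592) = 0.9 with θ tied to k this way. Start at k = 2, θ = 344: P(X<592) ≈ 0.513.
Too low — raise k to concentrate. Iterating converges to k ≈ 7.43.
Then θ = 344/(7.43−1) ≈ 53.5.

k ≈ 7.43, θ ≈ 53.5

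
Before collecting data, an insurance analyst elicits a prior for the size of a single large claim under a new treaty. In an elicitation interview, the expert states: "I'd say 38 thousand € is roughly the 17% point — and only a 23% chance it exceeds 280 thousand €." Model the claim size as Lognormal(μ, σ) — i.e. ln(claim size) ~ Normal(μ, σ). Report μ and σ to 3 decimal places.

If T ~ Lognormal(μ,σ) then ln T ~ Normal(μ,σ), so the p-quantile of ln T is μ + z_p·σ.
ln(38) = 3.638 and ln(280) = 5.635; z_{0.17} = -0.9542, z_{0.77} = 0.7388.
σ = (5.635 − 3.638)/(0.7388 − (-0.9542)) = 1.180.
μ = 3.638 − (-0.9542)·1.180 = 4.763.

μ ≈ 4.763, σ ≈ 1.180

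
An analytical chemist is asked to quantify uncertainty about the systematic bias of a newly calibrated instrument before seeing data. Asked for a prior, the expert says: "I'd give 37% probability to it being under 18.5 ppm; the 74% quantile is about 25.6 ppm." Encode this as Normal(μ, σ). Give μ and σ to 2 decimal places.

μ = 20.92, σ = 7.28

The p-quantile of Normal(μ,σ) is μ + z_p·σ, with z_{0.37} = -0.3319 and z_{0.74} = 0.6433.
Eliminate σ: μ = (z₂·x₁ − z₁·x₂)/(z₂ − z₁) = (0.6433·18.5 − (-0.3319)·25.6)/0.9752 = 20.92.
Then σ = (x₂ − x₁)/(z₂ − z₁) = (25.6 − 18.5)/0.9752 = 7.28.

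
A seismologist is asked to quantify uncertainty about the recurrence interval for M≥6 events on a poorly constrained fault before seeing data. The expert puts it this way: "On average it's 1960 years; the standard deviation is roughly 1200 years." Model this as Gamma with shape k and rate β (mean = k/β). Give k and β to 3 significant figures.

For Gamma(k, rate β): mean = k/β, variance = k/β², so CV = 1/√k.
CV = SD/mean = 1200/1960 = 0.6122, hence k = 1/CV² = 2.67.
Then β = k/mean = 2.67/1960 = 0.00136.

k ≈ 2.67, β ≈ 0.00136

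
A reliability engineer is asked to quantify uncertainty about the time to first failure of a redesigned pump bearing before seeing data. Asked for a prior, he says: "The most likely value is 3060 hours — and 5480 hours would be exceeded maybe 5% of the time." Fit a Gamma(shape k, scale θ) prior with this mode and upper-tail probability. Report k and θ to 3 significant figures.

k ≈ 9.21, θ ≈ 373

Gamma(k,θ) with k>1 has mode (k−1)θ, so θ = 3060/(k−1).
Need P(X < 5480) = 0.95 with θ tied to k this way. Start at k = 2, θ = 3060: P(X<5480) ≈ 0.534.
Too low — raise k to concentrate. Iterating converges to k ≈ 9.21.
Then θ = 3060/(9.21−1) ≈ 373.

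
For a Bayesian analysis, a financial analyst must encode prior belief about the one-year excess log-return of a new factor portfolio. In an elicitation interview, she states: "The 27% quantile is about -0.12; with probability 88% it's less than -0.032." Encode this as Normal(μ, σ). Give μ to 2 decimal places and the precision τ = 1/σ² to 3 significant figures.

μ = -0.09, τ = 413

The p-quantile of Normal(μ,σ) is μ + z_p·σ, with z_{0.27} = -0.6128 and z_{0.88} = 1.175.
Eliminate σ: μ = (z₂·x₁ − z₁·x₂)/(z₂ − z₁) = (1.175·-0.12 − (-0.6128)·-0.032)/1.788 = -0.09.
Then σ = (x₂ − x₁)/(z₂ − z₁) = (-0.032 − -0.12)/1.788 = 0.05.
Precision τ = 1/σ² = 1/0.04922² = 413.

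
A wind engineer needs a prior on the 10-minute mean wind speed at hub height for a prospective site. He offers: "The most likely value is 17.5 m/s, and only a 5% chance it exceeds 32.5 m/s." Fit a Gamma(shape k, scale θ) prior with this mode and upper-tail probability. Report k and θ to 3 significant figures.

Gamma(k,θ) with k>1 has mode (k−1)θ, so θ = 17.5/(k−1).
Need P(X < 32.5) = 0.95 with θ tied to k this way. Start at k = 2, θ = 17.5: P(X<32.5) ≈ 0.554.
Too low — raise k to concentrate. Iterating converges to k ≈ 8.26.
Then θ = 17.5/(8.26−1) ≈ 2.41.

k ≈ 8.26, θ ≈ 2.41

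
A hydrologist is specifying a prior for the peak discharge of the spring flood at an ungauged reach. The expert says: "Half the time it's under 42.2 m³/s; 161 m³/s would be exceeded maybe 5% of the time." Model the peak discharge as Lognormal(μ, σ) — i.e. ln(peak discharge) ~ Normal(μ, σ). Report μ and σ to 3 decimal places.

μ ≈ 3.742, σ ≈ 0.814

If T ~ Lognormal(μ,σ) then ln T ~ Normal(μ,σ), so the p-quantile of ln T is μ + z_p·σ.
ln(42.2) = 3.742 and ln(161) = 5.081; z_{0.5} = 0, z_{0.95} = 1.645.
σ = (5.081 − 3.742)/(1.645 − (0)) = 0.814.
μ = 3.742 − (0)·0.814 = 3.742.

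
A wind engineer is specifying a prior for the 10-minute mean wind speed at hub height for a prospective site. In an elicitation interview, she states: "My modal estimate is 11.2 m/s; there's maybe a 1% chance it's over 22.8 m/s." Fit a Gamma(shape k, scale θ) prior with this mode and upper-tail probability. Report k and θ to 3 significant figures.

k ≈ 10.7, θ ≈ 1.16

Gamma(k,θ) with k>1 has mode (k−1)θ, so θ = 11.2/(k−1).
Need P(X < 22.8) = 0.99 with θ tied to k this way. Start at k = 2, θ = 11.2: P(X<22.8) ≈ 0.604.
Too low — raise k to concentrate. Iterating converges to k ≈ 10.7.
Then θ = 11.2/(10.7−1) ≈ 1.16.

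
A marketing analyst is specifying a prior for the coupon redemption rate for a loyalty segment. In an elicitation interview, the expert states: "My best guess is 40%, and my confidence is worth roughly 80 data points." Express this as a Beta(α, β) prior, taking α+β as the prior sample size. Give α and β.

α = 32, β = 48

Under the effective-sample-size interpretation, Beta(α, β) has prior mean α/(α+β) and prior sample size α+β.
So α+β = 80 and α/(α+β) = 0.4, giving α = 0.4·80 = 32 and β = 80 − 32 = 48.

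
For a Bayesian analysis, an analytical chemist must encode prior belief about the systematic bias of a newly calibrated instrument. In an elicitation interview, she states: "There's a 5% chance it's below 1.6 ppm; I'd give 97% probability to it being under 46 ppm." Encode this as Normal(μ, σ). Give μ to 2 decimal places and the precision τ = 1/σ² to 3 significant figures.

For Normal(μ,σ), the p-quantile is μ + z_p·σ. Here z_{0.05} = -1.645, z_{0.97} = 1.881.
So 1.6 = μ − 1.645σ and 46 = μ + 1.881σ.
Subtracting: σ = (46 − 1.6)/(1.881 − (-1.645)) = 12.59.
Then μ = 1.6 − (-1.645)·12.59 = 22.31.
Precision τ = 1/σ² = 1/12.59² = 0.00631.

μ = 22.31, τ = 0.00631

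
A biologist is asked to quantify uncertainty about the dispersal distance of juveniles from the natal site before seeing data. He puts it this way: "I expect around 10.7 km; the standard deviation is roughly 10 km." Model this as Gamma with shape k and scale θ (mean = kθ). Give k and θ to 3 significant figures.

For Gamma(k, scale θ): mean = kθ, variance = kθ², so CV = 1/√k.
CV = SD/mean = 10/10.7 = 0.9346, hence k = 1/CV² = 1.14.
Then θ = mean/k = 10.7/1.14 = 9.35.

k ≈ 1.14, θ ≈ 9.35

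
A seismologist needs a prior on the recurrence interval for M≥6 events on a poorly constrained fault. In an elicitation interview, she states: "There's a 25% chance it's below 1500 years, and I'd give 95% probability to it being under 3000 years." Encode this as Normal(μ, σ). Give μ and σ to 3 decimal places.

For Normal(μ,σ), the p-quantile is μ + z_p·σ. Here z_{0.25} = -0.6745, z_{0.95} = 1.645.
So 1500 = μ − 0.6745σ and 3000 = μ + 1.645σ.
Subtracting: σ = (3000 − 1500)/(1.645 − (-0.6745)) = 646.735.
Then μ = 1500 − (-0.6745)·646.735 = 1936.216.

μ = 1936.216, σ = 646.735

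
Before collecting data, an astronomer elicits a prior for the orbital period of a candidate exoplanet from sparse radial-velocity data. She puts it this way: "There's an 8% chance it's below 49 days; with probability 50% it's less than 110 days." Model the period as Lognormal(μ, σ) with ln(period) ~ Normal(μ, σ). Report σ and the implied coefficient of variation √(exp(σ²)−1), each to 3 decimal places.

σ ≈ 0.576, CV ≈ 0.627

If T ~ Lognormal(μ,σ) then ln T ~ Normal(μ,σ), so the p-quantile of ln T is μ + z_p·σ.
ln(49) = 3.892 and ln(110) = 4.7; z_{0.08} = -1.405, z_{0.5} = 0.
σ = (4.7 − 3.892)/(0 − (-1.405)) = 0.576.
μ = 3.892 − (-1.405)·0.576 = 4.700.
CV = √(exp(σ²)−1) = √(exp(0.3312)−1) = 0.627.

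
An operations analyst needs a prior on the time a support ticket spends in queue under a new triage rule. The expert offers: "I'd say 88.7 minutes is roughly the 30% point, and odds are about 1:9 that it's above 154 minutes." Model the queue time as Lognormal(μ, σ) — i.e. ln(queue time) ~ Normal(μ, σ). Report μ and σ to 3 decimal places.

μ ≈ 4.645, σ ≈ 0.305

If T ~ Lognormal(μ,σ) then ln T ~ Normal(μ,σ), so the p-quantile of ln T is μ + z_p·σ.
ln(88.7) = 4.485 and ln(154) = 5.037; z_{0.3} = -0.5244, z_{0.9} = 1.282.
σ = (5.037 − 4.485)/(1.282 − (-0.5244)) = 0.305.
μ = 4.485 − (-0.5244)·0.305 = 4.645.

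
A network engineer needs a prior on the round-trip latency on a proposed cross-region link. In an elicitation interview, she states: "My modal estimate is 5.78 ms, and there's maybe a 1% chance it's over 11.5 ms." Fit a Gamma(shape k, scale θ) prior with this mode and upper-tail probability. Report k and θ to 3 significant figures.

k ≈ 11.4, θ ≈ 0.556

Gamma(k,θ) with k>1 has mode (k−1)θ, so θ = 5.78/(k−1).
Need P(X < 11.5) = 0.99 with θ tied to k this way. Start at k = 2, θ = 5.78: P(X<11.5) ≈ 0.591.
Too low — raise k to concentrate. Iterating converges to k ≈ 11.4.
Then θ = 5.78/(11.4−1) ≈ 0.556.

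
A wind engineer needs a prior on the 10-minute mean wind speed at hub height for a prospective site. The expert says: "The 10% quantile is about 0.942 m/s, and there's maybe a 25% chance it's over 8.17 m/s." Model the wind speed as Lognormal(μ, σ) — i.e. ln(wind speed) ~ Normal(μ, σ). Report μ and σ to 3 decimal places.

If T ~ Lognormal(μ,σ) then ln T ~ Normal(μ,σ), so the p-quantile of ln T is μ + z_p·σ.
ln(0.942) = -0.05975 and ln(8.17) = 2.1; z_{0.1} = -1.282, z_{0.75} = 0.6745.
σ = (2.1 − -0.05975)/(0.6745 − (-1.282)) = 1.104.
μ = -0.05975 − (-1.282)·1.104 = 1.356.

μ ≈ 1.356, σ ≈ 1.104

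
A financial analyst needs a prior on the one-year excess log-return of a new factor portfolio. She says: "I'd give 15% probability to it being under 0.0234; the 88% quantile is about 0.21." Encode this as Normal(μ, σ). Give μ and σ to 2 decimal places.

μ = 0.11, σ = 0.08

The p-quantile of Normal(μ,σ) is μ + z_p·σ, with z_{0.15} = -1.036 and z_{0.88} = 1.175.
Eliminate σ: μ = (z₂·x₁ − z₁·x₂)/(z₂ − z₁) = (1.175·0.0234 − (-1.036)·0.21)/2.211 = 0.11.
Then σ = (x₂ − x₁)/(z₂ − z₁) = (0.21 − 0.0234)/2.211 = 0.08.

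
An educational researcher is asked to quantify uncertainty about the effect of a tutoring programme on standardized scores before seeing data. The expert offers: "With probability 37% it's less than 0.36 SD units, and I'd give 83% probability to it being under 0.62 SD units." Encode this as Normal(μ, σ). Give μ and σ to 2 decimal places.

The p-quantile of Normal(μ,σ) is μ + z_p·σ, with z_{0.37} = -0.3319 and z_{0.83} = 0.9542.
Eliminate σ: μ = (z₂·x₁ − z₁·x₂)/(z₂ − z₁) = (0.9542·0.36 − (-0.3319)·0.62)/1.286 = 0.43.
Then σ = (x₂ − x₁)/(z₂ − z₁) = (0.62 − 0.36)/1.286 = 0.20.

μ = 0.43, σ = 0.20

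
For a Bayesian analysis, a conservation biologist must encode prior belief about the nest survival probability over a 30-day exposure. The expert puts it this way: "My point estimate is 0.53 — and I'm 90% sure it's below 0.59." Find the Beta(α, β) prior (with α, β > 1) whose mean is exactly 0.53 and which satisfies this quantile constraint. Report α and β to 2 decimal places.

With mean 0.53 fixed, write α = 0.53s, β = 0.47s where s = α+β.
Need P(θ < 0.59) = 0.9 under Beta(0.53s, 0.47s). Normal approximation: (q−m)/√(m(1−m)/s) ≈ z_{0.9} = 1.28, so s ≈ 0.53·0.47·(1.28)²/(0.59−0.53)² = 113.6.
At s = 113.6: P(θ<0.59) ≈ 0.901. Adjusting to match 0.9 gives s ≈ 112.88.
So α = 0.53·112.88 ≈ 59.83, β = 0.47·112.88 ≈ 53.05.

α ≈ 59.83, β ≈ 53.05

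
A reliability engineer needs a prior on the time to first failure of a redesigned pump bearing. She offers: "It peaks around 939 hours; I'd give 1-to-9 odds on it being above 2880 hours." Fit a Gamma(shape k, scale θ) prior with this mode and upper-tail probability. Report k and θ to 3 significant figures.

Gamma(k,θ) with k>1 has mode (k−1)θ, so θ = 939/(k−1).
Need P(X < 2880) = 0.9 with θ tied to k this way. Start at k = 2, θ = 939: P(X<2880) ≈ 0.811.
Too low — raise k to concentrate. Iterating converges to k ≈ 2.51.
Then θ = 939/(2.51−1) ≈ 622.

k ≈ 2.51, θ ≈ 622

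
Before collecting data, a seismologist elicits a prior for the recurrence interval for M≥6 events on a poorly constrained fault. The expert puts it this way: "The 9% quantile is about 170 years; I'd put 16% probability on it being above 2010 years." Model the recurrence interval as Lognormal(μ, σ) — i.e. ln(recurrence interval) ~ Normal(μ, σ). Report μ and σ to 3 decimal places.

If T ~ Lognormal(μ,σ) then ln T ~ Normal(μ,σ), so the p-quantile of ln T is μ + z_p·σ.
ln(170) = 5.136 and ln(2010) = 7.606; z_{0.09} = -1.341, z_{0.84} = 0.9945.
σ = (7.606 − 5.136)/(0.9945 − (-1.341)) = 1.058.
μ = 5.136 − (-1.341)·1.058 = 6.554.

μ ≈ 6.554, σ ≈ 1.058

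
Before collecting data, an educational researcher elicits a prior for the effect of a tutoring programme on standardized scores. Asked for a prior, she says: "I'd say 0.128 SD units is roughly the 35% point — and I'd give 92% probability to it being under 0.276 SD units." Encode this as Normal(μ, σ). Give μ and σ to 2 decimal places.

For Normal(μ,σ), the p-quantile is μ + z_p·σ. Here z_{0.35} = -0.3853, z_{0.92} = 1.405.
So 0.128 = μ − 0.3853σ and 0.276 = μ + 1.405σ.
Subtracting: σ = (0.276 − 0.128)/(1.405 − (-0.3853)) = 0.08.
Then μ = 0.128 − (-0.3853)·0.08 = 0.16.

μ = 0.16, σ = 0.08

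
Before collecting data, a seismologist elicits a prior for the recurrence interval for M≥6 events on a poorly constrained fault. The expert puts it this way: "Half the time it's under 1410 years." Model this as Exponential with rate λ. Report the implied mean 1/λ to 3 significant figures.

Exponential median = ln 2 / λ, so λ = ln 2 / 1410.0 = 0.000492.
Mean = 1/λ = 2030 years.

mean ≈ 2030 years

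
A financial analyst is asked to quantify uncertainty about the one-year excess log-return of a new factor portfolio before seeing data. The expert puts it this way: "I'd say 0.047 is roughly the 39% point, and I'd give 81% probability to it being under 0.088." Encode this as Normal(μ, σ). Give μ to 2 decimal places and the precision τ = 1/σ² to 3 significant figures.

μ = 0.06, τ = 797

The p-quantile of Normal(μ,σ) is μ + z_p·σ, with z_{0.39} = -0.2793 and z_{0.81} = 0.8779.
Eliminate σ: μ = (z₂·x₁ − z₁·x₂)/(z₂ − z₁) = (0.8779·0.047 − (-0.2793)·0.088)/1.157 = 0.06.
Then σ = (x₂ − x₁)/(z₂ − z₁) = (0.088 − 0.047)/1.157 = 0.04.
Precision τ = 1/σ² = 1/0.03543² = 797.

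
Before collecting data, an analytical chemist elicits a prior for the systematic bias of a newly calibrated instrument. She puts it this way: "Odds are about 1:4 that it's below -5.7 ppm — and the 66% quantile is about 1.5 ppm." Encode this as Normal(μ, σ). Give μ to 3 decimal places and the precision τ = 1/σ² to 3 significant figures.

μ = -0.868, τ = 0.0303

For Normal(μ,σ), the p-quantile is μ + z_p·σ. Here z_{0.2} = -0.8416, z_{0.66} = 0.4125.
So -5.7 = μ − 0.8416σ and 1.5 = μ + 0.4125σ.
Subtracting: σ = (1.5 − -5.7)/(0.4125 − (-0.8416)) = 5.741.
Then μ = -5.7 − (-0.8416)·5.741 = -0.868.
Precision τ = 1/σ² = 1/5.741² = 0.0303.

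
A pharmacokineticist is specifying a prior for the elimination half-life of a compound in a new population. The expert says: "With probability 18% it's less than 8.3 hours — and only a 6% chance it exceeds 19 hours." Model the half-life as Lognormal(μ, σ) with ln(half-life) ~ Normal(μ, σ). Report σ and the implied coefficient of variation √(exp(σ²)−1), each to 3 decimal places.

If T ~ Lognormal(μ,σ) then ln T ~ Normal(μ,σ), so the p-quantile of ln T is μ + z_p·σ.
ln(8.3) = 2.116 and ln(19) = 2.944; z_{0.18} = -0.9154, z_{0.94} = 1.555.
σ = (2.944 − 2.116)/(1.555 − (-0.9154)) = 0.335.
μ = 2.116 − (-0.9154)·0.335 = 2.423.
CV = √(exp(σ²)−1) = √(exp(0.1124)−1) = 0.345.

σ ≈ 0.335, CV ≈ 0.345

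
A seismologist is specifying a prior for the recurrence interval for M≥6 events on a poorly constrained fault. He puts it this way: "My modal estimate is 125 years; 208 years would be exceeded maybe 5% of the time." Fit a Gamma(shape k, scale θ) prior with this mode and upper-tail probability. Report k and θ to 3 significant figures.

Gamma(k,θ) with k>1 has mode (k−1)θ, so θ = 125/(k−1).
Need P(X < 208) = 0.95 with θ tied to k this way. Start at k = 2, θ = 125: P(X<208) ≈ 0.495.
Too low — raise k to concentrate. Iterating converges to k ≈ 11.8.
Then θ = 125/(11.8−1) ≈ 11.6.

k ≈ 11.8, θ ≈ 11.6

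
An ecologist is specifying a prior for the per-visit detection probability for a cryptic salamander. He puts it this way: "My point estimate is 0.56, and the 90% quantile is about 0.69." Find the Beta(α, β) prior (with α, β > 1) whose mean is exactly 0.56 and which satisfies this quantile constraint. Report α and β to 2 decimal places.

α ≈ 12.97, β ≈ 10.19

With mean 0.56 fixed, write α = 0.56s, β = 0.44s where s = α+β.
Need P(θ < 0.69) = 0.9 under Beta(0.56s, 0.44s). Normal approximation: (q−m)/√(m(1−m)/s) ≈ z_{0.9} = 1.28, so s ≈ 0.56·0.44·(1.28)²/(0.69−0.56)² = 23.9.
At s = 23.9: P(θ<0.69) ≈ 0.904. Adjusting to match 0.9 gives s ≈ 23.16.
So α = 0.56·23.16 ≈ 12.97, β = 0.44·23.16 ≈ 10.19.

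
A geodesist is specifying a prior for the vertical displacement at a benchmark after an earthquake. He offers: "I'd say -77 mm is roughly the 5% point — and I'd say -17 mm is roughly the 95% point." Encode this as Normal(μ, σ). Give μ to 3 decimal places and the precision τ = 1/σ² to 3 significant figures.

The p-quantile of Normal(μ,σ) is μ + z_p·σ, with z_{0.05} = -1.645 and z_{0.95} = 1.645.
Eliminate σ: μ = (z₂·x₁ − z₁·x₂)/(z₂ − z₁) = (1.645·-77 − (-1.645)·-17)/3.29 = -47.000.
Then σ = (x₂ − x₁)/(z₂ − z₁) = (-17 − -77)/3.29 = 18.239.
Precision τ = 1/σ² = 1/18.24² = 0.00301.

μ = -47.000, τ = 0.00301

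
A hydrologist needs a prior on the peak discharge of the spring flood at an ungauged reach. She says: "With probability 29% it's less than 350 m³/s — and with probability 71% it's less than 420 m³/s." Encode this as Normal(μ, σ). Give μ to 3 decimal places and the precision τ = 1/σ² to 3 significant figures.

μ = 385.000, τ = 0.00025

The p-quantile of Normal(μ,σ) is μ + z_p·σ, with z_{0.29} = -0.5534 and z_{0.71} = 0.5534.
Eliminate σ: μ = (z₂·x₁ − z₁·x₂)/(z₂ − z₁) = (0.5534·350 − (-0.5534)·420)/1.107 = 385.000.
Then σ = (x₂ − x₁)/(z₂ − z₁) = (420 − 350)/1.107 = 63.247.
Precision τ = 1/σ² = 1/63.25² = 0.00025.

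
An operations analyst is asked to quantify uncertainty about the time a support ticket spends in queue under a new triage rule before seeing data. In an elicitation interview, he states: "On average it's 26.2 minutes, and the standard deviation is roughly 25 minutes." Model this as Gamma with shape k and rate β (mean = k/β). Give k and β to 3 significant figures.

For Gamma(k, rate β): mean = k/β, variance = k/β², so CV = 1/√k.
CV = SD/mean = 25/26.2 = 0.9542, hence k = 1/CV² = 1.1.
Then β = k/mean = 1.1/26.2 = 0.0419.

k ≈ 1.1, β ≈ 0.0419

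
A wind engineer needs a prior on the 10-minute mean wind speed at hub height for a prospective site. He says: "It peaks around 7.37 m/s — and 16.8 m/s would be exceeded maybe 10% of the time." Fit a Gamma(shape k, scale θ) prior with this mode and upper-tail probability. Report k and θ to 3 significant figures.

k ≈ 3.83, θ ≈ 2.6

Gamma(k,θ) with k>1 has mode (k−1)θ, so θ = 7.37/(k−1).
Need P(X < 16.8) = 0.9 with θ tied to k this way. Start at k = 2, θ = 7.37: P(X<16.8) ≈ 0.664.
Too low — raise k to concentrate. Iterating converges to k ≈ 3.83.
Then θ = 7.37/(3.83−1) ≈ 2.6.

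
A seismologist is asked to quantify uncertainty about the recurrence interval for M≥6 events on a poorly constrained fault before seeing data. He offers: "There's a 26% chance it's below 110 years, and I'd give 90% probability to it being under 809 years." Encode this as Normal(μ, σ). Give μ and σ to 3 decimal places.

μ = 343.622, σ = 363.136

For Normal(μ,σ), the p-quantile is μ + z_p·σ. Here z_{0.26} = -0.6433, z_{0.9} = 1.282.
So 110 = μ − 0.6433σ and 809 = μ + 1.282σ.
Subtracting: σ = (809 − 110)/(1.282 − (-0.6433)) = 363.136.
Then μ = 110 − (-0.6433)·363.136 = 343.622.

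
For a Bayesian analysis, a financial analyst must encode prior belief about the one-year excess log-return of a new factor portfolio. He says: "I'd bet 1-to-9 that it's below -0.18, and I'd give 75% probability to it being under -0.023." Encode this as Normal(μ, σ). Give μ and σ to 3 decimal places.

The p-quantile of Normal(μ,σ) is μ + z_p·σ, with z_{0.1} = -1.282 and z_{0.75} = 0.6745.
Eliminate σ: μ = (z₂·x₁ − z₁·x₂)/(z₂ − z₁) = (0.6745·-0.18 − (-1.282)·-0.023)/1.956 = -0.077.
Then σ = (x₂ − x₁)/(z₂ − z₁) = (-0.023 − -0.18)/1.956 = 0.080.

μ = -0.077, σ = 0.080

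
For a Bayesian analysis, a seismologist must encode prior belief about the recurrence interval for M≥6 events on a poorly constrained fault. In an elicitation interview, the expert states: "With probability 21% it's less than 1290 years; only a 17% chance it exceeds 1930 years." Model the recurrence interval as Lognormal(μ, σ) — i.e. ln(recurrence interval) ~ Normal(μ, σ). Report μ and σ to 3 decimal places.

If T ~ Lognormal(μ,σ) then ln T ~ Normal(μ,σ), so the p-quantile of ln T is μ + z_p·σ.
ln(1290) = 7.162 and ln(1930) = 7.565; z_{0.21} = -0.8064, z_{0.83} = 0.9542.
σ = (7.565 − 7.162)/(0.9542 − (-0.8064)) = 0.229.
μ = 7.162 − (-0.8064)·0.229 = 7.347.

μ ≈ 7.347, σ ≈ 0.229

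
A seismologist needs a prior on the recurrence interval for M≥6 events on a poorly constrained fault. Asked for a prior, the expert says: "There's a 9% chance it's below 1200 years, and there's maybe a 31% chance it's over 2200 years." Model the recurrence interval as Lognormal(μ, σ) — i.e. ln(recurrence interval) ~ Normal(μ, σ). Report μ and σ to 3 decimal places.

μ ≈ 7.533, σ ≈ 0.330

If T ~ Lognormal(μ,σ) then ln T ~ Normal(μ,σ), so the p-quantile of ln T is μ + z_p·σ.
ln(1200) = 7.09 and ln(2200) = 7.696; z_{0.09} = -1.341, z_{0.69} = 0.4959.
σ = (7.696 − 7.09)/(0.4959 − (-1.341)) = 0.330.
μ = 7.09 − (-1.341)·0.330 = 7.533.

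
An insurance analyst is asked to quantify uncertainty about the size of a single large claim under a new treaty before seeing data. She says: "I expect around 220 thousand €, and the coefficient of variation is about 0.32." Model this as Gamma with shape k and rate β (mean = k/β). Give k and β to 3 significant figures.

For Gamma(k, rate β): mean = k/β, variance = k/β², so CV = 1/√k.
CV = 0.32, hence k = 1/CV² = 9.77.
Then β = k/mean = 9.77/220 = 0.0444.

k ≈ 9.77, β ≈ 0.0444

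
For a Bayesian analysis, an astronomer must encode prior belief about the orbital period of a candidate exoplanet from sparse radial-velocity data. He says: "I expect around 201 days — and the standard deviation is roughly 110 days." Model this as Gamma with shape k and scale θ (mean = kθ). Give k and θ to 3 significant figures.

For Gamma(k, scale θ): mean = kθ, variance = kθ², so CV = 1/√k.
CV = SD/mean = 110/201 = 0.5473, hence k = 1/CV² = 3.34.
Then θ = mean/k = 201/3.34 = 60.2.

k ≈ 3.34, θ ≈ 60.2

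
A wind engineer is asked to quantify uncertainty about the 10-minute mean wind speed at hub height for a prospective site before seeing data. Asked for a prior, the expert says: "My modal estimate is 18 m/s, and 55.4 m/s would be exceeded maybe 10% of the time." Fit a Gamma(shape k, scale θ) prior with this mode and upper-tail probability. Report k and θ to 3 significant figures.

Gamma(k,θ) with k>1 has mode (k−1)θ, so θ = 18/(k−1).
Need P(X < 55.4) = 0.9 with θ tied to k this way. Start at k = 2, θ = 18: P(X<55.4) ≈ 0.812.
Too low — raise k to concentrate. Iterating converges to k ≈ 2.5.
Then θ = 18/(2.5−1) ≈ 12.

k ≈ 2.5, θ ≈ 12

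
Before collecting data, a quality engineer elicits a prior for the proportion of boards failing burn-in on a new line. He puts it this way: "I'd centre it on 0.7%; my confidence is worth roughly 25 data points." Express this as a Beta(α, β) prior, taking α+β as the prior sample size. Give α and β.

Under the effective-sample-size interpretation, Beta(α, β) has prior mean α/(α+β) and prior sample size α+β.
So α+β = 25 and α/(α+β) = 0.007, giving α = 0.007·25 = 0.175 and β = 25 − 0.175 = 24.825.

α = 0.175, β = 24.825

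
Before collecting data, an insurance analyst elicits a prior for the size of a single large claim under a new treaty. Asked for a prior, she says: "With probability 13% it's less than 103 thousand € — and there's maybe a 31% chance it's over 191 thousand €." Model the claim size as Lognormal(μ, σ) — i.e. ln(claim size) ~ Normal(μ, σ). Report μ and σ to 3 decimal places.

μ ≈ 5.064, σ ≈ 0.381

If T ~ Lognormal(μ,σ) then ln T ~ Normal(μ,σ), so the p-quantile of ln T is μ + z_p·σ.
ln(103) = 4.635 and ln(191) = 5.252; z_{0.13} = -1.126, z_{0.69} = 0.4959.
σ = (5.252 − 4.635)/(0.4959 − (-1.126)) = 0.381.
μ = 4.635 − (-1.126)·0.381 = 5.064.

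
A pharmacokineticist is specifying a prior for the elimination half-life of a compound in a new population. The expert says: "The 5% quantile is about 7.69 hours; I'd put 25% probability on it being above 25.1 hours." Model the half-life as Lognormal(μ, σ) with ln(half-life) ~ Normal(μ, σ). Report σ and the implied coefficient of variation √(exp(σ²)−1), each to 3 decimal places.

If T ~ Lognormal(μ,σ) then ln T ~ Normal(μ,σ), so the p-quantile of ln T is μ + z_p·σ.
ln(7.69) = 2.04 and ln(25.1) = 3.223; z_{0.05} = -1.645, z_{0.75} = 0.6745.
σ = (3.223 − 2.04)/(0.6745 − (-1.645)) = 0.510.
μ = 2.04 − (-1.645)·0.510 = 2.879.
CV = √(exp(σ²)−1) = √(exp(0.2601)−1) = 0.545.

σ ≈ 0.510, CV ≈ 0.545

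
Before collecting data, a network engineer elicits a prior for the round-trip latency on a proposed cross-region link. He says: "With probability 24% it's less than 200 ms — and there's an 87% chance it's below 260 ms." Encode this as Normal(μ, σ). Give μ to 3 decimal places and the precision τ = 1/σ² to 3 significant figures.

For Normal(μ,σ), the p-quantile is μ + z_p·σ. Here z_{0.24} = -0.7063, z_{0.87} = 1.126.
So 200 = μ − 0.7063σ and 260 = μ + 1.126σ.
Subtracting: σ = (260 − 200)/(1.126 − (-0.7063)) = 32.739.
Then μ = 200 − (-0.7063)·32.739 = 223.123.
Precision τ = 1/σ² = 1/32.74² = 0.000933.

μ = 223.123, τ = 0.000933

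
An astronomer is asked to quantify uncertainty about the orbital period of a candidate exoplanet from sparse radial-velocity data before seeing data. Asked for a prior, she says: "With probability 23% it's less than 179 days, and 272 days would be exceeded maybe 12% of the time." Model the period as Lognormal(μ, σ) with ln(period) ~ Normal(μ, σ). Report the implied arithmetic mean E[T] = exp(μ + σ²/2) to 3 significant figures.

If T ~ Lognormal(μ,σ) then ln T ~ Normal(μ,σ), so the p-quantile of ln T is μ + z_p·σ.
ln(179) = 5.187 and ln(272) = 5.606; z_{0.23} = -0.7388, z_{0.88} = 1.175.
σ = (5.606 − 5.187)/(1.175 − (-0.7388)) = 0.219.
μ = 5.187 − (-0.7388)·0.219 = 5.349.
E[T] = exp(μ + σ²/2) = exp(5.349 + 0.0239) = 215 days.

E[T] ≈ 215 days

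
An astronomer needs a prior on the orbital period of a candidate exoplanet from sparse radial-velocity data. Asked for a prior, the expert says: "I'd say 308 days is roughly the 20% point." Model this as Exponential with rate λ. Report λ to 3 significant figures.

λ ≈ 0.000724

P(T < 308.0) = 1 − e^(−λ·308.0) = 0.2, so λ = −ln(1−0.2)/308.0 = −ln(0.8)/308.0 = 0.000724.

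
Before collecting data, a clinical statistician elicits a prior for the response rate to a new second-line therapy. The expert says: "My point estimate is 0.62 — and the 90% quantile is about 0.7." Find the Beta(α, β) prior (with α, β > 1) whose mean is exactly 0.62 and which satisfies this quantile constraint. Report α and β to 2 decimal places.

α ≈ 36.41, β ≈ 22.32

With mean 0.62 fixed, write α = 0.62s, β = 0.38s where s = α+β.
Need P(θ < 0.7) = 0.9 under Beta(0.62s, 0.38s). Normal approximation: (q−m)/√(m(1−m)/s) ≈ z_{0.9} = 1.28, so s ≈ 0.62·0.38·(1.28)²/(0.7−0.62)² = 60.5.
At s = 60.5: P(θ<0.7) ≈ 0.903. Adjusting to match 0.9 gives s ≈ 58.73.
So α = 0.62·58.73 ≈ 36.41, β = 0.38·58.73 ≈ 22.32.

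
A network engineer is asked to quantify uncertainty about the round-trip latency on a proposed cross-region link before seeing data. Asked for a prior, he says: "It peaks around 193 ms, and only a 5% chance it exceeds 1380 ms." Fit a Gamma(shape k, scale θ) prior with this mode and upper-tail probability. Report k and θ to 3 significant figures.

k ≈ 1.56, θ ≈ 344

Gamma(k,θ) with k>1 has mode (k−1)θ, so θ = 193/(k−1).
Need P(X < 1380) = 0.95 with θ tied to k this way. Start at k = 2, θ = 193: P(X<1380) ≈ 0.994.
Too high — lower k to spread out. Iterating converges to k ≈ 1.56.
Then θ = 193/(1.56−1) ≈ 344.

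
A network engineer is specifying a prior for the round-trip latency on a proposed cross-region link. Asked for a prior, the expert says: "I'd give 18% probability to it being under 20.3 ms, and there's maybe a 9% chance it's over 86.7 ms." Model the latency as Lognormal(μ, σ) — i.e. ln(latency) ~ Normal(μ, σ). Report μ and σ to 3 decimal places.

If T ~ Lognormal(μ,σ) then ln T ~ Normal(μ,σ), so the p-quantile of ln T is μ + z_p·σ.
ln(20.3) = 3.011 and ln(86.7) = 4.462; z_{0.18} = -0.9154, z_{0.91} = 1.341.
σ = (4.462 − 3.011)/(1.341 − (-0.9154)) = 0.644.
μ = 3.011 − (-0.9154)·0.644 = 3.600.

μ ≈ 3.600, σ ≈ 0.644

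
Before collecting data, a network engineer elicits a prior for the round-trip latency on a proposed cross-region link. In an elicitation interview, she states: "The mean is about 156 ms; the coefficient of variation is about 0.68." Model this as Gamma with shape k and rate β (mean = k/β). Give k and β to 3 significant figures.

For Gamma(k, rate β): mean = k/β, variance = k/β², so CV = 1/√k.
CV = 0.68, hence k = 1/CV² = 2.16.
Then β = k/mean = 2.16/156 = 0.0139.

k ≈ 2.16, β ≈ 0.0139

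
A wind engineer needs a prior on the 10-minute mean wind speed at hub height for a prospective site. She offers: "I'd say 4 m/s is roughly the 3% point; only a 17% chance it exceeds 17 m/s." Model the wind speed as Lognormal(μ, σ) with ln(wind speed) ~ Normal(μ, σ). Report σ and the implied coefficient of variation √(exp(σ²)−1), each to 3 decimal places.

σ ≈ 0.510, CV ≈ 0.545

If T ~ Lognormal(μ,σ) then ln T ~ Normal(μ,σ), so the p-quantile of ln T is μ + z_p·σ.
ln(4) = 1.386 and ln(17) = 2.833; z_{0.03} = -1.881, z_{0.83} = 0.9542.
σ = (2.833 − 1.386)/(0.9542 − (-1.881)) = 0.510.
μ = 1.386 − (-1.881)·0.510 = 2.346.
CV = √(exp(σ²)−1) = √(exp(0.2605)−1) = 0.545.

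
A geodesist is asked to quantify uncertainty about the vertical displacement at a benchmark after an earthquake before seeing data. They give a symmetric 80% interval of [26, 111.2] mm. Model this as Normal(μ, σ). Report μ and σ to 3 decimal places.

A symmetric 80% interval runs μ ± z·σ with z = 1.282.
Half-width = 42.6, so σ = 42.6/1.282 = 33.241.
μ is the interval midpoint, 68.600.

μ = 68.600, σ = 33.241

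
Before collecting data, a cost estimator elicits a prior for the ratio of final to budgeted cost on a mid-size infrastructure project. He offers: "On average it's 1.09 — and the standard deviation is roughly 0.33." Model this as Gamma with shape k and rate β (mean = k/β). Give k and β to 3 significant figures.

k ≈ 10.9, β ≈ 10

For Gamma(k, rate β): mean = k/β, variance = k/β², so CV = 1/√k.
CV = SD/mean = 0.33/1.09 = 0.3028, hence k = 1/CV² = 10.9.
Then β = k/mean = 10.9/1.09 = 10.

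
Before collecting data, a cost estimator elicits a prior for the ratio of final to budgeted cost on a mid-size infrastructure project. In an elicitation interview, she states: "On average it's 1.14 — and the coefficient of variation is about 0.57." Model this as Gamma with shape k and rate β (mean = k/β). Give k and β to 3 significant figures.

For Gamma(k, rate β): mean = k/β, variance = k/β², so CV = 1/√k.
CV = 0.57, hence k = 1/CV² = 3.08.
Then β = k/mean = 3.08/1.14 = 2.7.

k ≈ 3.08, β ≈ 2.7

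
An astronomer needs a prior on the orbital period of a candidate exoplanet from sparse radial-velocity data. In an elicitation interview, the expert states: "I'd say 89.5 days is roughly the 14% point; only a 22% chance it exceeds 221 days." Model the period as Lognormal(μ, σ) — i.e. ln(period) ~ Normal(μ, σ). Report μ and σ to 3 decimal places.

If T ~ Lognormal(μ,σ) then ln T ~ Normal(μ,σ), so the p-quantile of ln T is μ + z_p·σ.
ln(89.5) = 4.494 and ln(221) = 5.398; z_{0.14} = -1.08, z_{0.78} = 0.7722.
σ = (5.398 − 4.494)/(0.7722 − (-1.08)) = 0.488.
μ = 4.494 − (-1.08)·0.488 = 5.021.

μ ≈ 5.021, σ ≈ 0.488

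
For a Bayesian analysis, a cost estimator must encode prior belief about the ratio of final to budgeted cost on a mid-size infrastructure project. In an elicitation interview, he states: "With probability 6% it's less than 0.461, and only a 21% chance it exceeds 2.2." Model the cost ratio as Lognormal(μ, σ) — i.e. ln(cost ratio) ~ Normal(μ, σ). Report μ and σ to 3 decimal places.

If T ~ Lognormal(μ,σ) then ln T ~ Normal(μ,σ), so the p-quantile of ln T is μ + z_p·σ.
ln(0.461) = -0.7744 and ln(2.2) = 0.7885; z_{0.06} = -1.555, z_{0.79} = 0.8064.
σ = (0.7885 − -0.7744)/(0.8064 − (-1.555)) = 0.662.
μ = -0.7744 − (-1.555)·0.662 = 0.255.

μ ≈ 0.255, σ ≈ 0.662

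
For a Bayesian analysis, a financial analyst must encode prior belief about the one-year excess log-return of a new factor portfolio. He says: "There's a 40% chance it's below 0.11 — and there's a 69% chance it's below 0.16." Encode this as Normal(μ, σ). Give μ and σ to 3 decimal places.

The p-quantile of Normal(μ,σ) is μ + z_p·σ, with z_{0.4} = -0.2533 and z_{0.69} = 0.4959.
Eliminate σ: μ = (z₂·x₁ − z₁·x₂)/(z₂ − z₁) = (0.4959·0.11 − (-0.2533)·0.16)/0.7492 = 0.127.
Then σ = (x₂ − x₁)/(z₂ − z₁) = (0.16 − 0.11)/0.7492 = 0.067.

μ = 0.127, σ = 0.067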